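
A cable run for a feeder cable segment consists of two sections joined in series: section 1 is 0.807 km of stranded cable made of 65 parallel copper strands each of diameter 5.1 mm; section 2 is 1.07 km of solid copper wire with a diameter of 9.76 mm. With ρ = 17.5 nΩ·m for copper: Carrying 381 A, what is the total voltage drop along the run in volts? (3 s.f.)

99.4 V

ρ = 17.5 nΩ·m = 1.75×10^-8 Ω·m
Section 1: A_strand = π(2.5500e-03)² = 2.043e-05 m²; R₁ = ρL/(N·A_s) = (1.75×10^-8)(807)/(65×2.043e-05) = 0.01064 Ω
Section 2: A = π(d/2)² = π(4.8800e-03 m)² = 7.482e-05 m²
R₂ = (1.75×10^-8)(1070)/(7.482e-05) = 0.2503 Ω
R = R₁ + R₂ = 0.2609 Ω
V = IR = 381 × 0.2609 = 99.4 V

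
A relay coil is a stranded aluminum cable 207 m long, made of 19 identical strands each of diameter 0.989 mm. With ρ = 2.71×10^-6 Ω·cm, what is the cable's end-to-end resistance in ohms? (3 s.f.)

ρ = 2.71×10^-6 Ω·cm = 2.71×10^-8 Ω·m
A_strand = π(4.9450e-04 m)² = 7.682e-07 m²
R_strand = ρL/A = (2.71×10^-8)(207)/(7.682e-07) = 7.302 Ω
R_total = R_strand/N = 7.302/19 = 0.384 Ω

0.384 Ω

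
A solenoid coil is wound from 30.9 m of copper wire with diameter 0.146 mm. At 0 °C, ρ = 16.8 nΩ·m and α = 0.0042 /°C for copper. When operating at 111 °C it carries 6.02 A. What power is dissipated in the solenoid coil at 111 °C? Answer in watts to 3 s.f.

1650 W

ρ = 16.8 nΩ·m = 1.68×10^-8 Ω·m
A = π(d/2)² = π(7.3000e-05 m)² = 1.674e-08 m²
R₍0₎ = ρL/A = (1.68×10^-8)(30.9)/(1.674e-08) = 31.01 Ω
R₍111₎ = R₍0₎(1 + αΔT) = 31.01 × (1 + 0.0042×111) = 45.46 Ω
P = I²R = (6.02)² × 45.46 = 1650 W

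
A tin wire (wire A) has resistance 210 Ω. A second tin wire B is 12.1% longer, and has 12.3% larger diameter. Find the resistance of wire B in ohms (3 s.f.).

R ∝ L/d², so R_B/R_A = (1 + 12.1/100) × (1 + 12.3/100)⁻²
= 1.121 × 0.7929 = 0.8889
R_B = 0.8889 × 210 = 187 Ω

187 Ω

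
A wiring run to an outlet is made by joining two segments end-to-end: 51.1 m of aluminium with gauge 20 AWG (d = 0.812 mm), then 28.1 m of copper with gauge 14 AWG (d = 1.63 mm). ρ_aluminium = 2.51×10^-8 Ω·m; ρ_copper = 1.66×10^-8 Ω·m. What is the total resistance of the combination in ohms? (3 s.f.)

2.70 Ω

Segment 1: A = π(0.812/2 mm)² = π(4.0600e-04 m)² = 5.178e-07 m²
R₁ = ρL/A = (2.51×10^-8)(51.1)/(5.178e-07) = 2.477 Ω
Segment 2: A = π(1.63/2 mm)² = π(8.1500e-04 m)² = 2.087e-06 m²
R₂ = (1.66×10^-8)(28.1)/(2.087e-06) = 0.2235 Ω
R = R₁ + R₂ = 2.70 Ω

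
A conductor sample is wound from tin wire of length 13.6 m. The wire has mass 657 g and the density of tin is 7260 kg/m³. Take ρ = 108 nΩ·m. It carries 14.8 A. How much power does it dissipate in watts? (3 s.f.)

ρ = 108 nΩ·m = 1.08×10^-7 Ω·m
A = m/(density·L) = 0.657/(7260×13.6) = 6.6541e-06 m²
R = ρL/A = (1.08×10^-7)(13.6)/(6.6541e-06) = 0.2207 Ω
P = I²R = (14.8)² × 0.2207 = 48.3 W

48.3 W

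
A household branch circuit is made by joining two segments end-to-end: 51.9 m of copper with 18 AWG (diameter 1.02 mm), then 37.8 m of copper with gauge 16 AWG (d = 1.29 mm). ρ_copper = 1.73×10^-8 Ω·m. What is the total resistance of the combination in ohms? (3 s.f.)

Segment 1: A = π(1.02/2 mm)² = π(5.1000e-04 m)² = 8.171e-07 m²
R₁ = ρL/A = (1.73×10^-8)(51.9)/(8.171e-07) = 1.099 Ω
Segment 2: A = π(1.29/2 mm)² = π(6.4500e-04 m)² = 1.307e-06 m²
R₂ = (1.73×10^-8)(37.8)/(1.307e-06) = 0.5003 Ω
R = R₁ + R₂ = 1.60 Ω

1.60 Ω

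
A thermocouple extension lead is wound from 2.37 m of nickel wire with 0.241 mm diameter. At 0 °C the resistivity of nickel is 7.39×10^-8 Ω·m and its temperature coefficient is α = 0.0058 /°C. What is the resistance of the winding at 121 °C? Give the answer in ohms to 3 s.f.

A = π(d/2)² = π(1.2050e-04 m)² = 4.562e-08 m²
R₍0°C₎ = ρL/A = (7.39×10^-8)(2.37)/(4.562e-08) = 3.839 Ω
R = R₀(1 + αΔT) = 3.839(1 + 0.0058×121) = 6.53 Ω

6.53 Ω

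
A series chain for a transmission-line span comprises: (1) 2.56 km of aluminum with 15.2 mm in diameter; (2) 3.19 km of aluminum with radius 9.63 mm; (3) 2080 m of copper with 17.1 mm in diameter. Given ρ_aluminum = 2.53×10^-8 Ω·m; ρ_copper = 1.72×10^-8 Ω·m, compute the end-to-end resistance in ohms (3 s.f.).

0.790 Ω

Seg 1: A = π(d/2)² = π(7.6000e-03 m)² = 1.815e-04 m²
R_1 = (2.53×10^-8)(2560)/(1.815e-04) = 0.3569 Ω
Seg 2: A = πr² = π(9.6300e-03 m)² = 2.913e-04 m²
R_2 = (2.53×10^-8)(3190)/(2.913e-04) = 0.277 Ω
Seg 3: A = π(d/2)² = π(8.5500e-03 m)² = 2.297e-04 m²
R_3 = (1.72×10^-8)(2080)/(2.297e-04) = 0.1558 Ω
R_total = R_1 + R_2 + R_3 = 0.790 Ω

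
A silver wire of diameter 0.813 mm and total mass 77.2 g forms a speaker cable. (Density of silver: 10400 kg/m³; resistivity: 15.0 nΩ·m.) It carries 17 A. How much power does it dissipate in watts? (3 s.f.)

ρ = 15.0 nΩ·m = 1.50×10^-8 Ω·m
A = π(d/2)² = π(4.0650e-04 m)² = 5.1912e-07 m²
L = m/(density·A) = 0.0772/(10400×5.1912e-07) = 14.3 m
R = ρL/A = (1.50×10^-8)(14.3)/(5.1912e-07) = 0.4132 Ω
P = I²R = (17)² × 0.4132 = 119 W

119 W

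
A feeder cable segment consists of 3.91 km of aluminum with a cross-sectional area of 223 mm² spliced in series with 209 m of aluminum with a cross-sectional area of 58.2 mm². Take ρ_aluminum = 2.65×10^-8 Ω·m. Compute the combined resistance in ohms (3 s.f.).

0.560 Ω

Segment 1: A = 223 mm² = 2.230e-04 m²
R₁ = ρL/A = (2.65×10^-8)(3910)/(2.230e-04) = 0.4646 Ω
Segment 2: A = 58.2 mm² = 5.820e-05 m²
R₂ = (2.65×10^-8)(209)/(5.820e-05) = 0.09516 Ω
R = R₁ + R₂ = 0.560 Ω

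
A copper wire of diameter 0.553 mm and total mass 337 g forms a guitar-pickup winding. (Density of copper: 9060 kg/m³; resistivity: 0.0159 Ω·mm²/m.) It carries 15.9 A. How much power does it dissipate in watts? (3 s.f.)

ρ = 0.0159 Ω·mm²/m = 1.59×10^-8 Ω·m
A = π(d/2)² = π(2.7650e-04 m)² = 2.4018e-07 m²
L = m/(density·A) = 0.337/(9060×2.4018e-07) = 154.9 m
R = ρL/A = (1.59×10^-8)(154.9)/(2.4018e-07) = 10.25 Ω
P = I²R = (15.9)² × 10.25 = 2590 W

2590 W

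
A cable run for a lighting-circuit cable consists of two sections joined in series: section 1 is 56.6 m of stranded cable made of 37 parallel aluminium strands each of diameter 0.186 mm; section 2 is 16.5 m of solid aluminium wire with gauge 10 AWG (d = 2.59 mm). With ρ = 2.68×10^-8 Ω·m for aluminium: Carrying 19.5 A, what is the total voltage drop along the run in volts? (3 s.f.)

31.1 V

Section 1: A_strand = π(9.3000e-05)² = 2.717e-08 m²; R₁ = ρL/(N·A_s) = (2.68×10^-8)(56.6)/(37×2.717e-08) = 1.509 Ω
Section 2: A = π(2.59/2 mm)² = π(1.2950e-03 m)² = 5.269e-06 m²
R₂ = (2.68×10^-8)(16.5)/(5.269e-06) = 0.08393 Ω
R = R₁ + R₂ = 1.593 Ω
V = IR = 19.5 × 1.593 = 31.1 V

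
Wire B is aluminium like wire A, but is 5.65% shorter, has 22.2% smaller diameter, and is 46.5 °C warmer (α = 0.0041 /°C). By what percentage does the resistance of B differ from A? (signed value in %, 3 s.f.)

R ∝ ρL/d² with ρ ∝ (1+αΔT), so R_B/R_A = (1 − 5.65/100) × (1 − 22.2/100)⁻² × (1 + 0.0041×46.5)
= 0.9435 × 1.652 × 1.191 = 1.856
(R_B − R_A)/R_A = 1.856 − 1 = 85.6%

85.6%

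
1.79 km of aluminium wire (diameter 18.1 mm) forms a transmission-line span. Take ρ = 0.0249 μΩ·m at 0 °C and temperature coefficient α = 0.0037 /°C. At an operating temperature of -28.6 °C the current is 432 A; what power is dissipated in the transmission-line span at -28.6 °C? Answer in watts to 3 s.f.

ρ = 0.0249 μΩ·m = 2.49×10^-8 Ω·m
A = π(d/2)² = π(9.0500e-03 m)² = 2.573e-04 m²
R₍0₎ = ρL/A = (2.49×10^-8)(1790)/(2.573e-04) = 0.1732 Ω
R₍-28.6₎ = R₍0₎(1 + αΔT) = 0.1732 × (1 + 0.0037×-28.6) = 0.1549 Ω
P = I²R = (432)² × 0.1549 = 28900 W

28900 W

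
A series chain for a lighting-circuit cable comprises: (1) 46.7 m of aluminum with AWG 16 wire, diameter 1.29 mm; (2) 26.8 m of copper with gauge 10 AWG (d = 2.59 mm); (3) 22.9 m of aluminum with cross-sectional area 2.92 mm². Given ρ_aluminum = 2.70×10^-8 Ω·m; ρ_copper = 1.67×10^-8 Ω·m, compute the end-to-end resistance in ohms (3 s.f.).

1.26 Ω

Seg 1: A = π(1.29/2 mm)² = π(6.4500e-04 m)² = 1.307e-06 m²
R_1 = (2.70×10^-8)(46.7)/(1.307e-06) = 0.9647 Ω
Seg 2: A = π(2.59/2 mm)² = π(1.2950e-03 m)² = 5.269e-06 m²
R_2 = (1.67×10^-8)(26.8)/(5.269e-06) = 0.08495 Ω
Seg 3: A = 2.92 mm² = 2.920e-06 m²
R_3 = (2.70×10^-8)(22.9)/(2.920e-06) = 0.2117 Ω
R_total = R_1 + R_2 + R_3 = 1.26 Ω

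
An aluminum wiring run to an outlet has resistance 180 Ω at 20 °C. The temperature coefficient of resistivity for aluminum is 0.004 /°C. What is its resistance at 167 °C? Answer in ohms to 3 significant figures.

286 Ω

ΔT = 167 − 20 = 147 °C
R = R₀(1 + αΔT) = 180 × (1 + 0.004×147) = 180 × 1.588 = 286 Ω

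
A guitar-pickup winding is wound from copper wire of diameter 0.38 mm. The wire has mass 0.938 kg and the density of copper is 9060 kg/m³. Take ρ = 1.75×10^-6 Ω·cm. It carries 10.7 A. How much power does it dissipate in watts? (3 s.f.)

16100 W

ρ = 1.75×10^-6 Ω·cm = 1.75×10^-8 Ω·m
A = π(d/2)² = π(1.9000e-04 m)² = 1.1341e-07 m²
L = m/(density·A) = 0.938/(9060×1.1341e-07) = 912.9 m
R = ρL/A = (1.75×10^-8)(912.9)/(1.1341e-07) = 140.9 Ω
P = I²R = (10.7)² × 140.9 = 16100 W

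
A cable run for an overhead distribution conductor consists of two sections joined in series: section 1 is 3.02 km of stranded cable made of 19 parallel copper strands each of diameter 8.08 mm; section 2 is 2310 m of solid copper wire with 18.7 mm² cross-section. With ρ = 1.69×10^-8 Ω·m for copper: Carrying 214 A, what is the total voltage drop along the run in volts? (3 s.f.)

Section 1: A_strand = π(4.0400e-03)² = 5.128e-05 m²; R₁ = ρL/(N·A_s) = (1.69×10^-8)(3020)/(19×5.128e-05) = 0.05239 Ω
Section 2: A = 18.7 mm² = 1.870e-05 m²
R₂ = (1.69×10^-8)(2310)/(1.870e-05) = 2.088 Ω
R = R₁ + R₂ = 2.14 Ω
V = IR = 214 × 2.14 = 458 V

458 V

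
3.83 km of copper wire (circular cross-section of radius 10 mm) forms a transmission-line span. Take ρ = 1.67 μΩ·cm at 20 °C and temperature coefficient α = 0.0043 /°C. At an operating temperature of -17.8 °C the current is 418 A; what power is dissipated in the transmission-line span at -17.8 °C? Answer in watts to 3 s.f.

ρ = 1.67 μΩ·cm = 1.67×10^-8 Ω·m
A = πr² = π(1.0000e-02 m)² = 3.142e-04 m²
R₍20₎ = ρL/A = (1.67×10^-8)(3830)/(3.142e-04) = 0.2036 Ω
R₍-17.8₎ = R₍20₎(1 + αΔT) = 0.2036 × (1 + 0.0043×-37.8) = 0.1705 Ω
P = I²R = (418)² × 0.1705 = 29800 W

29800 W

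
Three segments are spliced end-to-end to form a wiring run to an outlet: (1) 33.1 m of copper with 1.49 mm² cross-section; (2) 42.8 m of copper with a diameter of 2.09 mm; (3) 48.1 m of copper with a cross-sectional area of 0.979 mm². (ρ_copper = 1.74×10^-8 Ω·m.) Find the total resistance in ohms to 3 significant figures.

Seg 1: A = 1.49 mm² = 1.490e-06 m²
R_1 = (1.74×10^-8)(33.1)/(1.490e-06) = 0.3865 Ω
Seg 2: A = π(d/2)² = π(1.0450e-03 m)² = 3.431e-06 m²
R_2 = (1.74×10^-8)(42.8)/(3.431e-06) = 0.2171 Ω
Seg 3: A = 0.979 mm² = 9.790e-07 m²
R_3 = (1.74×10^-8)(48.1)/(9.790e-07) = 0.8549 Ω
R_total = R_1 + R_2 + R_3 = 1.46 Ω

1.46 Ω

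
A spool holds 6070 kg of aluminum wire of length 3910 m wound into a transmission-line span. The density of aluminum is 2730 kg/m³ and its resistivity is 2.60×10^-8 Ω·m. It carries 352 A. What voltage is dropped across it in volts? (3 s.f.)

62.9 V

A = m/(density·L) = 6070/(2730×3910) = 5.6866e-04 m²
R = ρL/A = (2.60×10^-8)(3910)/(5.6866e-04) = 0.1788 Ω
V = IR = 352 × 0.1788 = 62.9 V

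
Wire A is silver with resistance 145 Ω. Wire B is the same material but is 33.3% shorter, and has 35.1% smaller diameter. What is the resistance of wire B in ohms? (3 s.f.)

230 Ω

R ∝ L/d², so R_B/R_A = (1 − 33.3/100) × (1 − 35.1/100)⁻²
= 0.667 × 2.374 = 1.584
R_B = 1.584 × 145 = 230 Ω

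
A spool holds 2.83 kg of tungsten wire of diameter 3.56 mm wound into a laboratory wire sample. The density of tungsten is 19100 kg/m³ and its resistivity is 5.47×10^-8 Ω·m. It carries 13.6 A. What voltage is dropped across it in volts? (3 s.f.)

1.11 V

A = π(d/2)² = π(1.7800e-03 m)² = 9.9538e-06 m²
L = m/(density·A) = 2.83/(19100×9.9538e-06) = 14.89 m
R = ρL/A = (5.47×10^-8)(14.89)/(9.9538e-06) = 0.0818 Ω
V = IR = 13.6 × 0.0818 = 1.11 V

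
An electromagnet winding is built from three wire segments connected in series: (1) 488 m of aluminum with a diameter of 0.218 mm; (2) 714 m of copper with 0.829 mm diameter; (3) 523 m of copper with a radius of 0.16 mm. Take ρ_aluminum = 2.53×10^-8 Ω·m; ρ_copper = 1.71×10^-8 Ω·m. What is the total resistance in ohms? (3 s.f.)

Seg 1: A = π(d/2)² = π(1.0900e-04 m)² = 3.733e-08 m²
R_1 = (2.53×10^-8)(488)/(3.733e-08) = 330.8 Ω
Seg 2: A = π(d/2)² = π(4.1450e-04 m)² = 5.398e-07 m²
R_2 = (1.71×10^-8)(714)/(5.398e-07) = 22.62 Ω
Seg 3: A = πr² = π(1.6000e-04 m)² = 8.042e-08 m²
R_3 = (1.71×10^-8)(523)/(8.042e-08) = 111.2 Ω
R_total = R_1 + R_2 + R_3 = 465 Ω

465 Ω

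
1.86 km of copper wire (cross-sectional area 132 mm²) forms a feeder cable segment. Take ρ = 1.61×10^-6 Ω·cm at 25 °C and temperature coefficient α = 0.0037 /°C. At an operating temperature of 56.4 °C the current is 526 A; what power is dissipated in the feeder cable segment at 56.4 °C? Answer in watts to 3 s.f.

70100 W

ρ = 1.61×10^-6 Ω·cm = 1.61×10^-8 Ω·m
A = 132 mm² = 1.320e-04 m²
R₍25₎ = ρL/A = (1.61×10^-8)(1860)/(1.320e-04) = 0.2269 Ω
R₍56.4₎ = R₍25₎(1 + αΔT) = 0.2269 × (1 + 0.0037×31.4) = 0.2532 Ω
P = I²R = (526)² × 0.2532 = 70100 W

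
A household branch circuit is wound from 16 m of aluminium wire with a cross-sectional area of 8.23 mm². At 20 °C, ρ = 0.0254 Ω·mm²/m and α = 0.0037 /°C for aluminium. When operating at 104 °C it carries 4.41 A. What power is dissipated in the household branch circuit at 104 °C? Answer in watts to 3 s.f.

ρ = 0.0254 Ω·mm²/m = 2.54×10^-8 Ω·m
A = 8.23 mm² = 8.230e-06 m²
R₍20₎ = ρL/A = (2.54×10^-8)(16)/(8.230e-06) = 0.04938 Ω
R₍104₎ = R₍20₎(1 + αΔT) = 0.04938 × (1 + 0.0037×84) = 0.06473 Ω
P = I²R = (4.41)² × 0.06473 = 1.26 W

1.26 W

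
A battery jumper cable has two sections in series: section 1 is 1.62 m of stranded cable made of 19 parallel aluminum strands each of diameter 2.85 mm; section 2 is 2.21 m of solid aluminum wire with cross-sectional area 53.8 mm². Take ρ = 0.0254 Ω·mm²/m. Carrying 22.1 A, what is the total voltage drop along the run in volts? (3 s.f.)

ρ = 0.0254 Ω·mm²/m = 2.54×10^-8 Ω·m
Section 1: A_strand = π(1.4250e-03)² = 6.379e-06 m²; R₁ = ρL/(N·A_s) = (2.54×10^-8)(1.62)/(19×6.379e-06) = 3.395×10^-4 Ω
Section 2: A = 53.8 mm² = 5.380e-05 m²
R₂ = (2.54×10^-8)(2.21)/(5.380e-05) = 0.001043 Ω
R = R₁ + R₂ = 0.001383 Ω
V = IR = 22.1 × 0.001383 = 0.0306 V

0.0306 V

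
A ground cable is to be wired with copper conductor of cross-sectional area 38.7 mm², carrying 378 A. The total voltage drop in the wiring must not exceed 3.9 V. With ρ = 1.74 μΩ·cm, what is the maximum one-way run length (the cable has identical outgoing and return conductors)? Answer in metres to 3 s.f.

11.5 m

ρ = 1.74 μΩ·cm = 1.74×10^-8 Ω·m
A = 38.7 mm² = 3.870e-05 m²
L_max = V_max·A/(2·ρI) = (3.9)(3.870e-05)/(2×1.74×10^-8×378) = 11.5 m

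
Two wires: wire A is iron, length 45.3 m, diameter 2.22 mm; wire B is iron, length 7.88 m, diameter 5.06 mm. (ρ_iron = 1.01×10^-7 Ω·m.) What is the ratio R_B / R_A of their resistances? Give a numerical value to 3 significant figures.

R ∝ ρL/d², so R_B/R_A = (L_B/L_A) × (d_A/d_B)²
= (7.88/45.3) × (2.22/5.06)² = 0.0335

0.0335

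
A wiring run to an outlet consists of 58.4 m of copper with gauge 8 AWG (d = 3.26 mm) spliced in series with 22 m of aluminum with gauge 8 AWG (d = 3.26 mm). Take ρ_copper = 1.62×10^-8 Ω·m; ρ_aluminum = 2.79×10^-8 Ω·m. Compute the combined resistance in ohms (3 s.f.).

0.187 Ω

Segment 1: A = π(3.26/2 mm)² = π(1.6300e-03 m)² = 8.347e-06 m²
R₁ = ρL/A = (1.62×10^-8)(58.4)/(8.347e-06) = 0.1133 Ω
R₂ = (2.79×10^-8)(22)/(8.347e-06) = 0.07354 Ω
R = R₁ + R₂ = 0.187 Ω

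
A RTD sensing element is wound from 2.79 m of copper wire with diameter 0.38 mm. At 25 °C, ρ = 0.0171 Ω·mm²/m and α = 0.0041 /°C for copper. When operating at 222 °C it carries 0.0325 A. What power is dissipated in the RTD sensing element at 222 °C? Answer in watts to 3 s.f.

8.03×10^-4 W

ρ = 0.0171 Ω·mm²/m = 1.71×10^-8 Ω·m
A = π(d/2)² = π(1.9000e-04 m)² = 1.134e-07 m²
R₍25₎ = ρL/A = (1.71×10^-8)(2.79)/(1.134e-07) = 0.4207 Ω
R₍222₎ = R₍25₎(1 + αΔT) = 0.4207 × (1 + 0.0041×197) = 0.7604 Ω
P = I²R = (0.0325)² × 0.7604 = 8.03×10^-4 W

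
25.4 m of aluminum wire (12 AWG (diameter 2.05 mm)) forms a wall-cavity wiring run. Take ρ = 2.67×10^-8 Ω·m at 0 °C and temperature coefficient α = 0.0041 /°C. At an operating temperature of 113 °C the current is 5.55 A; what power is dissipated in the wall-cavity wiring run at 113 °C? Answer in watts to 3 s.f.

A = π(2.05/2 mm)² = π(1.0250e-03 m)² = 3.301e-06 m²
R₍0₎ = ρL/A = (2.67×10^-8)(25.4)/(3.301e-06) = 0.2055 Ω
R₍113₎ = R₍0₎(1 + αΔT) = 0.2055 × (1 + 0.0041×113) = 0.3007 Ω
P = I²R = (5.55)² × 0.3007 = 9.26 W

9.26 W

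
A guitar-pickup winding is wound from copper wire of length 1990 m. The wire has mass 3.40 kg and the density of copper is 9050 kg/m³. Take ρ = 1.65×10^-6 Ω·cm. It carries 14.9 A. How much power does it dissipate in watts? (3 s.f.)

38600 W

ρ = 1.65×10^-6 Ω·cm = 1.65×10^-8 Ω·m
A = m/(density·L) = 3.4/(9050×1990) = 1.8879e-07 m²
R = ρL/A = (1.65×10^-8)(1990)/(1.8879e-07) = 173.9 Ω
P = I²R = (14.9)² × 173.9 = 38600 W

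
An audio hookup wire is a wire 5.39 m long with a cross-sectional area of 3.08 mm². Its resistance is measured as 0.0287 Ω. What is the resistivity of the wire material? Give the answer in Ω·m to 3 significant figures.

1.64×10^-8 Ω·m

A = 3.08 mm² = 3.080e-06 m²
ρ = RA/L = (0.0287)(3.080e-06)/(5.39) = 1.64×10^-8 Ω·m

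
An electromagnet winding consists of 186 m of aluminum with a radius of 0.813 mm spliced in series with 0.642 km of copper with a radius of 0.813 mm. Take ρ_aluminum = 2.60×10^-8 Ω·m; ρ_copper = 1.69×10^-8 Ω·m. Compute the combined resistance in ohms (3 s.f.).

Segment 1: A = πr² = π(8.1300e-04 m)² = 2.076e-06 m²
R₁ = ρL/A = (2.60×10^-8)(186)/(2.076e-06) = 2.329 Ω
R₂ = (1.69×10^-8)(642)/(2.076e-06) = 5.225 Ω
R = R₁ + R₂ = 7.55 Ω

7.55 Ω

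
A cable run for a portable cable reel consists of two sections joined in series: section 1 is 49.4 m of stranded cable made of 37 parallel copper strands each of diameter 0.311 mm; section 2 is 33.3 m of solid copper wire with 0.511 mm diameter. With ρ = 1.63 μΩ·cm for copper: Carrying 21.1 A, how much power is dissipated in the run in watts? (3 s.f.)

ρ = 1.63 μΩ·cm = 1.63×10^-8 Ω·m
Section 1: A_strand = π(1.5550e-04)² = 7.596e-08 m²; R₁ = ρL/(N·A_s) = (1.63×10^-8)(49.4)/(37×7.596e-08) = 0.2865 Ω
Section 2: A = π(d/2)² = π(2.5550e-04 m)² = 2.051e-07 m²
R₂ = (1.63×10^-8)(33.3)/(2.051e-07) = 2.647 Ω
R = R₁ + R₂ = 2.933 Ω
P = I²R = (21.1)² × 2.933 = 1310 W

1310 W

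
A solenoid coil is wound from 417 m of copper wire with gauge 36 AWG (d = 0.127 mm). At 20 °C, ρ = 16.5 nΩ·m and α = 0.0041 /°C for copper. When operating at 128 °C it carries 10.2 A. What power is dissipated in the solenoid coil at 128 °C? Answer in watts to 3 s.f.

81500 W

ρ = 16.5 nΩ·m = 1.65×10^-8 Ω·m
A = π(0.127/2 mm)² = π(6.3500e-05 m)² = 1.267e-08 m²
R₍20₎ = ρL/A = (1.65×10^-8)(417)/(1.267e-08) = 543.2 Ω
R₍128₎ = R₍20₎(1 + αΔT) = 543.2 × (1 + 0.0041×108) = 783.7 Ω
P = I²R = (10.2)² × 783.7 = 81500 W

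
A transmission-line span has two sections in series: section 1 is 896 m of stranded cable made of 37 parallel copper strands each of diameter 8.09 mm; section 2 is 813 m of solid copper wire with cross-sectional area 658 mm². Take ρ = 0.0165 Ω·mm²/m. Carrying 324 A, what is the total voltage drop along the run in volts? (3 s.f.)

ρ = 0.0165 Ω·mm²/m = 1.65×10^-8 Ω·m
Section 1: A_strand = π(4.0450e-03)² = 5.140e-05 m²; R₁ = ρL/(N·A_s) = (1.65×10^-8)(896)/(37×5.140e-05) = 0.007773 Ω
Section 2: A = 658 mm² = 6.580e-04 m²
R₂ = (1.65×10^-8)(813)/(6.580e-04) = 0.02039 Ω
R = R₁ + R₂ = 0.02816 Ω
V = IR = 324 × 0.02816 = 9.12 V

9.12 V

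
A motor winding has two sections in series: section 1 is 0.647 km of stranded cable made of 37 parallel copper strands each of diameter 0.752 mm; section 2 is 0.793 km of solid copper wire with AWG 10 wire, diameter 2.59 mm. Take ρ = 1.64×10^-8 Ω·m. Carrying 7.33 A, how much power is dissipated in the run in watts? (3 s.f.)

Section 1: A_strand = π(3.7600e-04)² = 4.441e-07 m²; R₁ = ρL/(N·A_s) = (1.64×10^-8)(647)/(37×4.441e-07) = 0.6457 Ω
Section 2: A = π(2.59/2 mm)² = π(1.2950e-03 m)² = 5.269e-06 m²
R₂ = (1.64×10^-8)(793)/(5.269e-06) = 2.468 Ω
R = R₁ + R₂ = 3.114 Ω
P = I²R = (7.33)² × 3.114 = 167 W

167 W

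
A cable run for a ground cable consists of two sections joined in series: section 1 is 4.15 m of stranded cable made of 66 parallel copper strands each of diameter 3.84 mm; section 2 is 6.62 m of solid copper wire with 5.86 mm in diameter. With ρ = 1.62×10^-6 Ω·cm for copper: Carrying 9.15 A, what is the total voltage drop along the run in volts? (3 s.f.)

ρ = 1.62×10^-6 Ω·cm = 1.62×10^-8 Ω·m
Section 1: A_strand = π(1.9200e-03)² = 1.158e-05 m²; R₁ = ρL/(N·A_s) = (1.62×10^-8)(4.15)/(66×1.158e-05) = 8.796×10^-5 Ω
Section 2: A = π(d/2)² = π(2.9300e-03 m)² = 2.697e-05 m²
R₂ = (1.62×10^-8)(6.62)/(2.697e-05) = 0.003976 Ω
R = R₁ + R₂ = 0.004064 Ω
V = IR = 9.15 × 0.004064 = 0.0372 V

0.0372 V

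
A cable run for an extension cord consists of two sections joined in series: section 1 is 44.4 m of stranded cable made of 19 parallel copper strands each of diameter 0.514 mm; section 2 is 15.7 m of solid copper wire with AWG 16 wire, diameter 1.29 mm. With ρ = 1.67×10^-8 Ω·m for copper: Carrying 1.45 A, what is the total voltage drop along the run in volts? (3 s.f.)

Section 1: A_strand = π(2.5700e-04)² = 2.075e-07 m²; R₁ = ρL/(N·A_s) = (1.67×10^-8)(44.4)/(19×2.075e-07) = 0.1881 Ω
Section 2: A = π(1.29/2 mm)² = π(6.4500e-04 m)² = 1.307e-06 m²
R₂ = (1.67×10^-8)(15.7)/(1.307e-06) = 0.2006 Ω
R = R₁ + R₂ = 0.3887 Ω
V = IR = 1.45 × 0.3887 = 0.564 V

0.564 V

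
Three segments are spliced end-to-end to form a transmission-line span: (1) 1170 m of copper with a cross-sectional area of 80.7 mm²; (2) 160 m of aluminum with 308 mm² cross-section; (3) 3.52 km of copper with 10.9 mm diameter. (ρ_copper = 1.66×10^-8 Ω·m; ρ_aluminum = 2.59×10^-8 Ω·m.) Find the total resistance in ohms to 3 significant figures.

Seg 1: A = 80.7 mm² = 8.070e-05 m²
R_1 = (1.66×10^-8)(1170)/(8.070e-05) = 0.2407 Ω
Seg 2: A = 308 mm² = 3.080e-04 m²
R_2 = (2.59×10^-8)(160)/(3.080e-04) = 0.01345 Ω
Seg 3: A = π(d/2)² = π(5.4500e-03 m)² = 9.331e-05 m²
R_3 = (1.66×10^-8)(3520)/(9.331e-05) = 0.6262 Ω
R_total = R_1 + R_2 + R_3 = 0.880 Ω

0.880 Ω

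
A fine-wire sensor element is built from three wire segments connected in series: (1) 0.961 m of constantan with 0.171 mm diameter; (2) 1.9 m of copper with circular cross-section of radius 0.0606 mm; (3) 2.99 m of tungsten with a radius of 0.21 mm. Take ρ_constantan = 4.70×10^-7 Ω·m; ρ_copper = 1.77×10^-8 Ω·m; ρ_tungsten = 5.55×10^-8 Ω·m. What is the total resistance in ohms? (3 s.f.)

23.8 Ω

Seg 1: A = π(d/2)² = π(8.5500e-05 m)² = 2.297e-08 m²
R_1 = (4.70×10^-7)(0.961)/(2.297e-08) = 19.67 Ω
Seg 2: A = πr² = π(6.0600e-05 m)² = 1.154e-08 m²
R_2 = (1.77×10^-8)(1.9)/(1.154e-08) = 2.915 Ω
Seg 3: A = πr² = π(2.1000e-04 m)² = 1.385e-07 m²
R_3 = (5.55×10^-8)(2.99)/(1.385e-07) = 1.198 Ω
R_total = R_1 + R_2 + R_3 = 23.8 Ω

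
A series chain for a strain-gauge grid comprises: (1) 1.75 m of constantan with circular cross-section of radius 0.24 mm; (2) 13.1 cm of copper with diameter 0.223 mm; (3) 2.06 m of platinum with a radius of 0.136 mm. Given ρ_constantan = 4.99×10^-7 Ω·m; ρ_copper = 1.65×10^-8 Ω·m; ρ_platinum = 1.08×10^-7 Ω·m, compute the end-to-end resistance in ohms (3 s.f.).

8.71 Ω

Seg 1: A = πr² = π(2.4000e-04 m)² = 1.810e-07 m²
R_1 = (4.99×10^-7)(1.75)/(1.810e-07) = 4.826 Ω
Seg 2: A = π(d/2)² = π(1.1150e-04 m)² = 3.906e-08 m²
R_2 = (1.65×10^-8)(0.131)/(3.906e-08) = 0.05534 Ω
Seg 3: A = πr² = π(1.3600e-04 m)² = 5.811e-08 m²
R_3 = (1.08×10^-7)(2.06)/(5.811e-08) = 3.829 Ω
R_total = R_1 + R_2 + R_3 = 8.71 Ω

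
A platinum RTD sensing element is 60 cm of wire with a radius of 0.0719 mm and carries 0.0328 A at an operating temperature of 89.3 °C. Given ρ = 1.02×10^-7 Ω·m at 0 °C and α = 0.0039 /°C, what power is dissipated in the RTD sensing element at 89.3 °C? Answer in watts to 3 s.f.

0.00547 W

A = πr² = π(7.1900e-05 m)² = 1.624e-08 m²
R₍0₎ = ρL/A = (1.02×10^-7)(0.6)/(1.624e-08) = 3.768 Ω
R₍89.3₎ = R₍0₎(1 + αΔT) = 3.768 × (1 + 0.0039×89.3) = 5.081 Ω
P = I²R = (0.0328)² × 5.081 = 0.00547 W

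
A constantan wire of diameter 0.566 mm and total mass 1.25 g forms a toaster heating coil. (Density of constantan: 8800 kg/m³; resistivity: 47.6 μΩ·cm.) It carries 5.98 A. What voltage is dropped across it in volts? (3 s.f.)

ρ = 47.6 μΩ·cm = 4.76×10^-7 Ω·m
A = π(d/2)² = π(2.8300e-04 m)² = 2.5161e-07 m²
L = m/(density·A) = 0.00125/(8800×2.5161e-07) = 0.5646 m
R = ρL/A = (4.76×10^-7)(0.5646)/(2.5161e-07) = 1.068 Ω
V = IR = 5.98 × 1.068 = 6.39 V

6.39 V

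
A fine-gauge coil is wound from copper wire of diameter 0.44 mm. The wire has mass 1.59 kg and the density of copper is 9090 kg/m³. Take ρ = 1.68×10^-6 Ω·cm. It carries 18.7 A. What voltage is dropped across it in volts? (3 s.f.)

2380 V

ρ = 1.68×10^-6 Ω·cm = 1.68×10^-8 Ω·m
A = π(d/2)² = π(2.2000e-04 m)² = 1.5205e-07 m²
L = m/(density·A) = 1.59/(9090×1.5205e-07) = 1150 m
R = ρL/A = (1.68×10^-8)(1150)/(1.5205e-07) = 127.1 Ω
V = IR = 18.7 × 127.1 = 2380 V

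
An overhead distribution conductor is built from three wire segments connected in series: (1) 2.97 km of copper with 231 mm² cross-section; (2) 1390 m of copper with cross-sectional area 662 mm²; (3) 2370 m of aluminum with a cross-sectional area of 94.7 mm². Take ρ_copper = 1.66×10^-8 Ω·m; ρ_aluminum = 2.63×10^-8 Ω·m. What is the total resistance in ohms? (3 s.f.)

0.906 Ω

Seg 1: A = 231 mm² = 2.310e-04 m²
R_1 = (1.66×10^-8)(2970)/(2.310e-04) = 0.2134 Ω
Seg 2: A = 662 mm² = 6.620e-04 m²
R_2 = (1.66×10^-8)(1390)/(6.620e-04) = 0.03485 Ω
Seg 3: A = 94.7 mm² = 9.470e-05 m²
R_3 = (2.63×10^-8)(2370)/(9.470e-05) = 0.6582 Ω
R_total = R_1 + R_2 + R_3 = 0.906 Ω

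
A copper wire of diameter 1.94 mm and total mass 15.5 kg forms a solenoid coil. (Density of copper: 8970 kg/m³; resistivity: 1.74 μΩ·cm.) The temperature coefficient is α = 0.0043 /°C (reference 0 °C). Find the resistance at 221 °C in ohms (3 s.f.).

6.71 Ω

ρ = 1.74 μΩ·cm = 1.74×10^-8 Ω·m
A = π(d/2)² = π(9.7000e-04 m)² = 2.9559e-06 m²
L = m/(density·A) = 15.5/(8970×2.9559e-06) = 584.6 m
R = ρL/A = (1.74×10^-8)(584.6)/(2.9559e-06) = 3.441 Ω
R(221 °C) = 3.441 × (1 + 0.0043×221) = 6.71 Ω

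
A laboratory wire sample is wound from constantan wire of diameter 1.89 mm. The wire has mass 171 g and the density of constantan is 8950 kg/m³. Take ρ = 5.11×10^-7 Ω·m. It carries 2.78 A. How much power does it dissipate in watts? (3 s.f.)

9.59 W

A = π(d/2)² = π(9.4500e-04 m)² = 2.8055e-06 m²
L = m/(density·A) = 0.171/(8950×2.8055e-06) = 6.81 m
R = ρL/A = (5.11×10^-7)(6.81)/(2.8055e-06) = 1.24 Ω
P = I²R = (2.78)² × 1.24 = 9.59 W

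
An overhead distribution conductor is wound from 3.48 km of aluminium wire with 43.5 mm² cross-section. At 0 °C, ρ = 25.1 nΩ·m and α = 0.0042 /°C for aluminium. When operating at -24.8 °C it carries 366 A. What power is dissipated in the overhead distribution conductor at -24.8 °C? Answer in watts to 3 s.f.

ρ = 25.1 nΩ·m = 2.51×10^-8 Ω·m
A = 43.5 mm² = 4.350e-05 m²
R₍0₎ = ρL/A = (2.51×10^-8)(3480)/(4.350e-05) = 2.008 Ω
R₍-24.8₎ = R₍0₎(1 + αΔT) = 2.008 × (1 + 0.0042×-24.8) = 1.799 Ω
P = I²R = (366)² × 1.799 = 2.41×10^5 W

2.41×10^5 W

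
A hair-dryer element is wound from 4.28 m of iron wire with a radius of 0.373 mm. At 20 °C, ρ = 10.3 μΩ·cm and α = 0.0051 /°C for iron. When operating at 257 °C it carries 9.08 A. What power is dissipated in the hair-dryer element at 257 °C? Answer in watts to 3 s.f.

ρ = 10.3 μΩ·cm = 1.03×10^-7 Ω·m
A = πr² = π(3.7300e-04 m)² = 4.371e-07 m²
R₍20₎ = ρL/A = (1.03×10^-7)(4.28)/(4.371e-07) = 1.009 Ω
R₍257₎ = R₍20₎(1 + αΔT) = 1.009 × (1 + 0.0051×237) = 2.228 Ω
P = I²R = (9.08)² × 2.228 = 184 W

184 W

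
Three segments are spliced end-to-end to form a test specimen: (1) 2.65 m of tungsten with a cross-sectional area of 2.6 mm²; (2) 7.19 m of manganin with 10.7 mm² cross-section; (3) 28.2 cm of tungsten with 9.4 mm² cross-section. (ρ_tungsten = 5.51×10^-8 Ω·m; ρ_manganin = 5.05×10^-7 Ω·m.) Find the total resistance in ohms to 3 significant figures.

Seg 1: A = 2.6 mm² = 2.600e-06 m²
R_1 = (5.51×10^-8)(2.65)/(2.600e-06) = 0.05616 Ω
Seg 2: A = 10.7 mm² = 1.070e-05 m²
R_2 = (5.05×10^-7)(7.19)/(1.070e-05) = 0.3393 Ω
Seg 3: A = 9.4 mm² = 9.400e-06 m²
R_3 = (5.51×10^-8)(0.282)/(9.400e-06) = 0.001653 Ω
R_total = R_1 + R_2 + R_3 = 0.397 Ω

0.397 Ω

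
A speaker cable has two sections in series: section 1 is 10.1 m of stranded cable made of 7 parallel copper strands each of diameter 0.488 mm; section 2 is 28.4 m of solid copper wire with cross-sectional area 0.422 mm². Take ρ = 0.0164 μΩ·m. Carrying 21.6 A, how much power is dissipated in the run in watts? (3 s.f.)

574 W

ρ = 0.0164 μΩ·m = 1.64×10^-8 Ω·m
Section 1: A_strand = π(2.4400e-04)² = 1.870e-07 m²; R₁ = ρL/(N·A_s) = (1.64×10^-8)(10.1)/(7×1.870e-07) = 0.1265 Ω
Section 2: A = 0.422 mm² = 4.220e-07 m²
R₂ = (1.64×10^-8)(28.4)/(4.220e-07) = 1.104 Ω
R = R₁ + R₂ = 1.23 Ω
P = I²R = (21.6)² × 1.23 = 574 W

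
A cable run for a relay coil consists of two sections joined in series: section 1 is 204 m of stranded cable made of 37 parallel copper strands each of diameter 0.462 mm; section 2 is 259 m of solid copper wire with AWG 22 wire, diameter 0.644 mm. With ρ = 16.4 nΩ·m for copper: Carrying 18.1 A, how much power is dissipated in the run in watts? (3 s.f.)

4450 W

ρ = 16.4 nΩ·m = 1.64×10^-8 Ω·m
Section 1: A_strand = π(2.3100e-04)² = 1.676e-07 m²; R₁ = ρL/(N·A_s) = (1.64×10^-8)(204)/(37×1.676e-07) = 0.5394 Ω
Section 2: A = π(0.644/2 mm)² = π(3.2200e-04 m)² = 3.257e-07 m²
R₂ = (1.64×10^-8)(259)/(3.257e-07) = 13.04 Ω
R = R₁ + R₂ = 13.58 Ω
P = I²R = (18.1)² × 13.58 = 4450 W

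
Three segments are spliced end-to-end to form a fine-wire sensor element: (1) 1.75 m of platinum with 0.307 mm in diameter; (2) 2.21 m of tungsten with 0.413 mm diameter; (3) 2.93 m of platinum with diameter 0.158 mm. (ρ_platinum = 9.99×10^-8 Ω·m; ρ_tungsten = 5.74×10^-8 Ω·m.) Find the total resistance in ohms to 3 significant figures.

Seg 1: A = π(d/2)² = π(1.5350e-04 m)² = 7.402e-08 m²
R_1 = (9.99×10^-8)(1.75)/(7.402e-08) = 2.362 Ω
Seg 2: A = π(d/2)² = π(2.0650e-04 m)² = 1.340e-07 m²
R_2 = (5.74×10^-8)(2.21)/(1.340e-07) = 0.9469 Ω
Seg 3: A = π(d/2)² = π(7.9000e-05 m)² = 1.961e-08 m²
R_3 = (9.99×10^-8)(2.93)/(1.961e-08) = 14.93 Ω
R_total = R_1 + R_2 + R_3 = 18.2 Ω

18.2 Ω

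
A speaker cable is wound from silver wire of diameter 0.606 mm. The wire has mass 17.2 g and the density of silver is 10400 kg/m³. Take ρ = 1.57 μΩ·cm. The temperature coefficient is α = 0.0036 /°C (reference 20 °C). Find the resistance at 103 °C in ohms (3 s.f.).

ρ = 1.57 μΩ·cm = 1.57×10^-8 Ω·m
A = π(d/2)² = π(3.0300e-04 m)² = 2.8843e-07 m²
L = m/(density·A) = 0.0172/(10400×2.8843e-07) = 5.734 m
R = ρL/A = (1.57×10^-8)(5.734)/(2.8843e-07) = 0.3121 Ω
R(103 °C) = 0.3121 × (1 + 0.0036×83) = 0.405 Ω

0.405 Ω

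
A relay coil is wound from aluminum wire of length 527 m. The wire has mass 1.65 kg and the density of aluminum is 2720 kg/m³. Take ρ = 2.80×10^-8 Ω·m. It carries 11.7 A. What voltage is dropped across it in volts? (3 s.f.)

A = m/(density·L) = 1.65/(2720×527) = 1.1511e-06 m²
R = ρL/A = (2.80×10^-8)(527)/(1.1511e-06) = 12.82 Ω
V = IR = 11.7 × 12.82 = 150 V

150 V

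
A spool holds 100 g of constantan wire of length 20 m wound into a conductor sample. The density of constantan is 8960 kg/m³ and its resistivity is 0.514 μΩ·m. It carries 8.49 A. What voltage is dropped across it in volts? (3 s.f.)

156 V

ρ = 0.514 μΩ·m = 5.14×10^-7 Ω·m
A = m/(density·L) = 0.1/(8960×20) = 5.5804e-07 m²
R = ρL/A = (5.14×10^-7)(20)/(5.5804e-07) = 18.42 Ω
V = IR = 8.49 × 18.42 = 156 V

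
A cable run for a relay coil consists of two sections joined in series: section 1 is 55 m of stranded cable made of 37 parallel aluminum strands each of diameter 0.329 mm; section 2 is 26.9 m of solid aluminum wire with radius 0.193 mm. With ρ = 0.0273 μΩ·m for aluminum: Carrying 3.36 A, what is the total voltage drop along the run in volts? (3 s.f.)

22.7 V

ρ = 0.0273 μΩ·m = 2.73×10^-8 Ω·m
Section 1: A_strand = π(1.6450e-04)² = 8.501e-08 m²; R₁ = ρL/(N·A_s) = (2.73×10^-8)(55)/(37×8.501e-08) = 0.4774 Ω
Section 2: A = πr² = π(1.9300e-04 m)² = 1.170e-07 m²
R₂ = (2.73×10^-8)(26.9)/(1.170e-07) = 6.276 Ω
R = R₁ + R₂ = 6.753 Ω
V = IR = 3.36 × 6.753 = 22.7 V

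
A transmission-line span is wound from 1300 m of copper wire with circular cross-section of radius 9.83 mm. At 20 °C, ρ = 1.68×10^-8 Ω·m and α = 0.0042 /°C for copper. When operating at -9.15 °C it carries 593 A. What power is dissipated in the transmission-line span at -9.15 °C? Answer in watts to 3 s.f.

A = πr² = π(9.8300e-03 m)² = 3.036e-04 m²
R₍20₎ = ρL/A = (1.68×10^-8)(1300)/(3.036e-04) = 0.07194 Ω
R₍-9.15₎ = R₍20₎(1 + αΔT) = 0.07194 × (1 + 0.0042×-29.1) = 0.06314 Ω
P = I²R = (593)² × 0.06314 = 22200 W

22200 W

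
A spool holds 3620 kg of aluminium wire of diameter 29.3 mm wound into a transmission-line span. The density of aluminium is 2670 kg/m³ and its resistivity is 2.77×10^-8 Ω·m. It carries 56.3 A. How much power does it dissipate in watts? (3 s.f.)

A = π(d/2)² = π(1.4650e-02 m)² = 6.7426e-04 m²
L = m/(density·A) = 3620/(2670×6.7426e-04) = 2011 m
R = ρL/A = (2.77×10^-8)(2011)/(6.7426e-04) = 0.08261 Ω
P = I²R = (56.3)² × 0.08261 = 262 W

262 W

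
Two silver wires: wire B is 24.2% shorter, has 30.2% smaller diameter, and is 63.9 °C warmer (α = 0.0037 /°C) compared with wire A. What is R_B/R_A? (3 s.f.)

1.92

R ∝ ρL/d² with ρ ∝ (1+αΔT), so R_B/R_A = (1 − 24.2/100) × (1 − 30.2/100)⁻² × (1 + 0.0037×63.9)
= 0.758 × 2.053 × 1.236 = 1.92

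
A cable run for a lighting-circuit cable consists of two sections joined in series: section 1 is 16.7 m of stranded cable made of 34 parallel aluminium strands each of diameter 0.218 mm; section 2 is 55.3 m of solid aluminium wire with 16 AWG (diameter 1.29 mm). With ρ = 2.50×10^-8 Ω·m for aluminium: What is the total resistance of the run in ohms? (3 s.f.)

1.39 Ω

Section 1: A_strand = π(1.0900e-04)² = 3.733e-08 m²; R₁ = ρL/(N·A_s) = (2.50×10^-8)(16.7)/(34×3.733e-08) = 0.329 Ω
Section 2: A = π(1.29/2 mm)² = π(6.4500e-04 m)² = 1.307e-06 m²
R₂ = (2.50×10^-8)(55.3)/(1.307e-06) = 1.058 Ω
R = R₁ + R₂ = 1.39 Ω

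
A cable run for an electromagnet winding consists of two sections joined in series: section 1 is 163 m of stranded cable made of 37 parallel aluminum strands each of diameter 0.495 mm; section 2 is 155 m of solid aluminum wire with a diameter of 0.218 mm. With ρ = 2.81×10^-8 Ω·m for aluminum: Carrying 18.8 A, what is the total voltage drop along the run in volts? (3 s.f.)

Section 1: A_strand = π(2.4750e-04)² = 1.924e-07 m²; R₁ = ρL/(N·A_s) = (2.81×10^-8)(163)/(37×1.924e-07) = 0.6433 Ω
Section 2: A = π(d/2)² = π(1.0900e-04 m)² = 3.733e-08 m²
R₂ = (2.81×10^-8)(155)/(3.733e-08) = 116.7 Ω
R = R₁ + R₂ = 117.3 Ω
V = IR = 18.8 × 117.3 = 2210 V

2210 V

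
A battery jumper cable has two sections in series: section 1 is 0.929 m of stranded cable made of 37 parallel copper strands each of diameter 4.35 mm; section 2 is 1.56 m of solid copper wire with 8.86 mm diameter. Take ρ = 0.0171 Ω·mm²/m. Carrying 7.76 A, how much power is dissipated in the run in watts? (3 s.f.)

0.0278 W

ρ = 0.0171 Ω·mm²/m = 1.71×10^-8 Ω·m
Section 1: A_strand = π(2.1750e-03)² = 1.486e-05 m²; R₁ = ρL/(N·A_s) = (1.71×10^-8)(0.929)/(37×1.486e-05) = 2.889×10^-5 Ω
Section 2: A = π(d/2)² = π(4.4300e-03 m)² = 6.165e-05 m²
R₂ = (1.71×10^-8)(1.56)/(6.165e-05) = 4.327×10^-4 Ω
R = R₁ + R₂ = 4.616×10^-4 Ω
P = I²R = (7.76)² × 4.616×10^-4 = 0.0278 W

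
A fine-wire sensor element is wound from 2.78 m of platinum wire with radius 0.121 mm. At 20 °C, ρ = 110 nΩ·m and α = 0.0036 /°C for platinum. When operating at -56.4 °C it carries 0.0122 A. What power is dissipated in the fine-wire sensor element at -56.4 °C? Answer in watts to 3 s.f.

7.17×10^-4 W

ρ = 110 nΩ·m = 1.10×10^-7 Ω·m
A = πr² = π(1.2100e-04 m)² = 4.600e-08 m²
R₍20₎ = ρL/A = (1.10×10^-7)(2.78)/(4.600e-08) = 6.648 Ω
R₍-56.4₎ = R₍20₎(1 + αΔT) = 6.648 × (1 + 0.0036×-76.4) = 4.82 Ω
P = I²R = (0.0122)² × 4.82 = 7.17×10^-4 W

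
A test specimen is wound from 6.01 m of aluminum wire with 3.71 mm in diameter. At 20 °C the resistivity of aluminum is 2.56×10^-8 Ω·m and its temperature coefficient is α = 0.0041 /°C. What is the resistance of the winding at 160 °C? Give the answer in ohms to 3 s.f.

A = π(d/2)² = π(1.8550e-03 m)² = 1.081e-05 m²
R₍20°C₎ = ρL/A = (2.56×10^-8)(6.01)/(1.081e-05) = 0.01423 Ω
R = R₀(1 + αΔT) = 0.01423(1 + 0.0041×140) = 0.0224 Ω

0.0224 Ω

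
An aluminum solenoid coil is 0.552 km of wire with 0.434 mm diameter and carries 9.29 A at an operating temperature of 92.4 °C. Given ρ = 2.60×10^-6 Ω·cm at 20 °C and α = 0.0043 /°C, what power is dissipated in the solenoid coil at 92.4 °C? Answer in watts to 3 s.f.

11000 W

ρ = 2.60×10^-6 Ω·cm = 2.60×10^-8 Ω·m
A = π(d/2)² = π(2.1700e-04 m)² = 1.479e-07 m²
R₍20₎ = ρL/A = (2.60×10^-8)(552)/(1.479e-07) = 97.02 Ω
R₍92.4₎ = R₍20₎(1 + αΔT) = 97.02 × (1 + 0.0043×72.4) = 127.2 Ω
P = I²R = (9.29)² × 127.2 = 11000 W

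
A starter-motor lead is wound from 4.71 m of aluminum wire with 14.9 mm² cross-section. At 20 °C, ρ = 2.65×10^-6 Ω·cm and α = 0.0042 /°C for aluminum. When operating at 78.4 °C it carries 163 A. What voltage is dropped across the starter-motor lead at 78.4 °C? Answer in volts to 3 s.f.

1.70 V

ρ = 2.65×10^-6 Ω·cm = 2.65×10^-8 Ω·m
A = 14.9 mm² = 1.490e-05 m²
R₍20₎ = ρL/A = (2.65×10^-8)(4.71)/(1.490e-05) = 0.008377 Ω
R₍78.4₎ = R₍20₎(1 + αΔT) = 0.008377 × (1 + 0.0042×58.4) = 0.01043 Ω
V = IR = 163 × 0.01043 = 1.70 V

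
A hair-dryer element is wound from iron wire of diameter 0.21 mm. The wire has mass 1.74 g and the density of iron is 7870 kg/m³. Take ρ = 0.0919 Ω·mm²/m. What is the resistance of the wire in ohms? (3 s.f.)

ρ = 0.0919 Ω·mm²/m = 9.19×10^-8 Ω·m
A = π(d/2)² = π(1.0500e-04 m)² = 3.4636e-08 m²
L = m/(density·A) = 0.00174/(7870×3.4636e-08) = 6.383 m
R = ρL/A = (9.19×10^-8)(6.383)/(3.4636e-08) = 16.9 Ω

16.9 Ω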